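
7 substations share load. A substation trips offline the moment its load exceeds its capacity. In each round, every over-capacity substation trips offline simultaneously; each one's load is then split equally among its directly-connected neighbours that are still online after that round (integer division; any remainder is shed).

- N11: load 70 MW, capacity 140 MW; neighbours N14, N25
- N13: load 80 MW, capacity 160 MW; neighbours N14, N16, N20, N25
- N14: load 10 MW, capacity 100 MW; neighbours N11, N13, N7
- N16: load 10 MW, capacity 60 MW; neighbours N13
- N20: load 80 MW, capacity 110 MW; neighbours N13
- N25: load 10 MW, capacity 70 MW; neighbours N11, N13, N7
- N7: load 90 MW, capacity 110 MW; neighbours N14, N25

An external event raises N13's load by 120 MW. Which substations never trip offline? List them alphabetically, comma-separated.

N11, N14, N16, N25, N7

Round 1 — N13 at 200 > 160. N13 trips offline.
  N13 sheds 200 MW to N14, N16, N20, N25: 50 each.
    N14: 10+50 = 60 ≤ 100
    N16: 10+50 = 60 ≤ 60
    N20: 80+50 = 130 > 110
    N25: 10+50 = 60 ≤ 70
Round 2 — N20 trips offline.
  N20 sheds 130 MW: no online neighbours, lost.
No further trips.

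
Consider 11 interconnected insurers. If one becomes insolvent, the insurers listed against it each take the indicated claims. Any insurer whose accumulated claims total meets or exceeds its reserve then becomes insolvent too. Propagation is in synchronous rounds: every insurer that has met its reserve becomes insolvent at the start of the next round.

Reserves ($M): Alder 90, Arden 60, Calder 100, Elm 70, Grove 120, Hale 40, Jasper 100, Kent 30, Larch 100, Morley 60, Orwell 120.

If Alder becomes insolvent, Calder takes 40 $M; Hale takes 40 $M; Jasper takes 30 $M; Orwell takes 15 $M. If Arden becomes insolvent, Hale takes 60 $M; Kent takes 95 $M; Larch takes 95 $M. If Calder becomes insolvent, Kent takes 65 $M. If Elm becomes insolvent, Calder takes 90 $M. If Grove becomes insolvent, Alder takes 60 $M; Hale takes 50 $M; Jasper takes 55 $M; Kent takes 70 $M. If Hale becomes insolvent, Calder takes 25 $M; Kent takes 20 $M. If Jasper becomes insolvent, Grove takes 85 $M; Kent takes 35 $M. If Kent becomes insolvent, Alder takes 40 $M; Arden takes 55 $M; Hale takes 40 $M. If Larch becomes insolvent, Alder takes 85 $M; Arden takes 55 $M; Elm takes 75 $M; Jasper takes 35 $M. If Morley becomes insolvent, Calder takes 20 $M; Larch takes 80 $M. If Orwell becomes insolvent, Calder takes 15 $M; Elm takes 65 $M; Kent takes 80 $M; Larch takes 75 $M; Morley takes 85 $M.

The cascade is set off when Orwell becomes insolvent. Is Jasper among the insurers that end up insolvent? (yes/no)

no

Round 1 — Orwell becomes insolvent (initial).
  Calder: +15 → 15 < 100
  Elm: +65 → 65 < 70
  Kent: +80 → 80 ≥ 30
  Larch: +75 → 75 < 100
  Morley: +85 → 85 ≥ 60
Round 2 — Kent, Morley become insolvent.
  Alder: +40 → 40 < 90
  Arden: +55 → 55 < 60
  Calder: +20 → 35 < 100
  Hale: +40 → 40 ≥ 40
  Larch: +80 → 155 ≥ 100
Round 3 — Hale, Larch become insolvent.
  Alder: +85 → 125 ≥ 90
  Arden: +55 → 110 ≥ 60
  Calder: +25 → 60 < 100
  Elm: +75 → 140 ≥ 70
  Jasper: +35 → 35 < 100
Round 4 — Alder, Arden, Elm become insolvent.
  Calder: +40+90 → 190 ≥ 100
  Jasper: +30 → 65 < 100
Round 5 — Calder becomes insolvent.
No further insolvencies.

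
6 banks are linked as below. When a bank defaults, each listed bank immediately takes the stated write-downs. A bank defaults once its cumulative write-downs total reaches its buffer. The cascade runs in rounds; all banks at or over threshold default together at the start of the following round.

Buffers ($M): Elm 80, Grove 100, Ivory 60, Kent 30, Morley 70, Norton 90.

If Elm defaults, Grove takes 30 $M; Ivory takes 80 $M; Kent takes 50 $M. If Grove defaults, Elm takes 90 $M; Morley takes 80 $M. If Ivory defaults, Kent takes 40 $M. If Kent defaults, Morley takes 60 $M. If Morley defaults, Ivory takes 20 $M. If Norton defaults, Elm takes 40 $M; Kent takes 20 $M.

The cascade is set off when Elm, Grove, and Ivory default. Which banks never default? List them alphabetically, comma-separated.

Round 1 — Elm, Grove, Ivory default (initial).
  Kent: +50+40 → 90 ≥ 30
  Morley: +80 → 80 ≥ 70
Round 2 — Kent, Morley default.
No further defaults.

Norton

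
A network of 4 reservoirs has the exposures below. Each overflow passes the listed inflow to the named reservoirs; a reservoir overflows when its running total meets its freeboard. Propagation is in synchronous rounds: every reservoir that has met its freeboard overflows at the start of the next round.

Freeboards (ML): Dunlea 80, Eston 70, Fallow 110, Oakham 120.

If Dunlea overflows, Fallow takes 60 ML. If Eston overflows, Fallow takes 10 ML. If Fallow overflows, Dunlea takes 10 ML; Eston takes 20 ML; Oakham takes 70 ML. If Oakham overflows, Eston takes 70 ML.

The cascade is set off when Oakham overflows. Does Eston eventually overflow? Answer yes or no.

yes

Round 1 — Oakham overflows (initial).
  Eston: +70 → 70 ≥ 70
Round 2 — Eston overflows.
  Fallow: +10 → 10 < 110
No further overflows.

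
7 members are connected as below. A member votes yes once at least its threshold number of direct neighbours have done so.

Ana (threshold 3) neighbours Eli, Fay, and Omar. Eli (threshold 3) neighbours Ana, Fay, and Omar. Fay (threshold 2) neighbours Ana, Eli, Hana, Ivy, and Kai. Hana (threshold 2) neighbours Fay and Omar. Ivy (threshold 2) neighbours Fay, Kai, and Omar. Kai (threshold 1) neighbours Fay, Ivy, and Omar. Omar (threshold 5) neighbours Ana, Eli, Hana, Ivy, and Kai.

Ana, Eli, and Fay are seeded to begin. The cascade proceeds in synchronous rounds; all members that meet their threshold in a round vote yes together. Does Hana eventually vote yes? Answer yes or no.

Round 1 — Ana, Eli, Fay vote yes (initial).
Round 2 — checking thresholds:
  Hana: 1 of 2 neighbours < 2, not yet.
  Ivy: 1 of 3 neighbours < 2, not yet.
  Kai: 1 of 3 neighbours ≥ 1, votes yes.
  Omar: 2 of 5 neighbours < 5, not yet.
Round 3 — checking thresholds:
  Hana: 1 of 2 neighbours < 2, not yet.
  Ivy: 2 of 3 neighbours ≥ 2, votes yes.
  Omar: 3 of 5 neighbours < 5, not yet.
Round 4 — no new yes votes; cascade stops.

no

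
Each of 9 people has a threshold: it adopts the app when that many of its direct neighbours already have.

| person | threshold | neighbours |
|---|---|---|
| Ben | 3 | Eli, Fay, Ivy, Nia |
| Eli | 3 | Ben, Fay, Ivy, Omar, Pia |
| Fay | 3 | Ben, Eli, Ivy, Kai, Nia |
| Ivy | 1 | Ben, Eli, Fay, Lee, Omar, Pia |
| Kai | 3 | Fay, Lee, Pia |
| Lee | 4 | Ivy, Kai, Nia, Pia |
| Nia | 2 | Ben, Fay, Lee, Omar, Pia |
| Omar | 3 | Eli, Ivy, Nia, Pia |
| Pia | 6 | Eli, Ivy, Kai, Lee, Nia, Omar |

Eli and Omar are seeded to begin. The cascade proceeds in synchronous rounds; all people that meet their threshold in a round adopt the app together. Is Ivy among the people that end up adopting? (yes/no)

yes

Round 1 — Eli, Omar adopt the app (initial).
Round 2 — checking thresholds:
  Ben: 1 of 4 neighbours < 3, not yet.
  Fay: 1 of 5 neighbours < 3, not yet.
  Ivy: 2 of 6 neighbours ≥ 1, adopts the app.
  Nia: 1 of 5 neighbours < 2, not yet.
  Pia: 2 of 6 neighbours < 6, not yet.
Round 3 — no new adoptions; cascade stops.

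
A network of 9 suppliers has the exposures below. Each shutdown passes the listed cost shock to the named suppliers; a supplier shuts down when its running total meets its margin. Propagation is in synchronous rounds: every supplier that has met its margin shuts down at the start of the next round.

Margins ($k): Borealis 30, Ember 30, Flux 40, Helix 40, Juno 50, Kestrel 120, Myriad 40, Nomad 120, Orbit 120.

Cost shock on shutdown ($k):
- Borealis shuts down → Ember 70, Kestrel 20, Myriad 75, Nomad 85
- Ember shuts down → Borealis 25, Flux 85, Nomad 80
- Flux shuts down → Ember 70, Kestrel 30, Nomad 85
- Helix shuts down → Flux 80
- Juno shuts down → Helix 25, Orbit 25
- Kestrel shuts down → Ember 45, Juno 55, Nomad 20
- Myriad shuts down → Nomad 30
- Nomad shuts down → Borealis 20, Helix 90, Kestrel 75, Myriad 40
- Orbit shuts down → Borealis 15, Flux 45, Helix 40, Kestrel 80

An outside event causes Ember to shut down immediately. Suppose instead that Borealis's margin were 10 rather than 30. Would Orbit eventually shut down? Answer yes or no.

With Borealis's margin at 10:
Round 1 — Ember shuts down (initial).
  Borealis: +25 → 25 ≥ 10
  Flux: +85 → 85 ≥ 40
  Nomad: +80 → 80 < 120
Round 2 — Borealis, Flux shut down.
  Kestrel: +20+30 → 50 < 120
  Myriad: +75 → 75 ≥ 40
  Nomad: +85+85 → 250 ≥ 120
Round 3 — Myriad, Nomad shut down.
  Helix: +90 → 90 ≥ 40
  Kestrel: +75 → 125 ≥ 120
Round 4 — Helix, Kestrel shut down.
  Juno: +55 → 55 ≥ 50
Round 5 — Juno shuts down.
  Orbit: +25 → 25 < 120
No further shutdowns.

no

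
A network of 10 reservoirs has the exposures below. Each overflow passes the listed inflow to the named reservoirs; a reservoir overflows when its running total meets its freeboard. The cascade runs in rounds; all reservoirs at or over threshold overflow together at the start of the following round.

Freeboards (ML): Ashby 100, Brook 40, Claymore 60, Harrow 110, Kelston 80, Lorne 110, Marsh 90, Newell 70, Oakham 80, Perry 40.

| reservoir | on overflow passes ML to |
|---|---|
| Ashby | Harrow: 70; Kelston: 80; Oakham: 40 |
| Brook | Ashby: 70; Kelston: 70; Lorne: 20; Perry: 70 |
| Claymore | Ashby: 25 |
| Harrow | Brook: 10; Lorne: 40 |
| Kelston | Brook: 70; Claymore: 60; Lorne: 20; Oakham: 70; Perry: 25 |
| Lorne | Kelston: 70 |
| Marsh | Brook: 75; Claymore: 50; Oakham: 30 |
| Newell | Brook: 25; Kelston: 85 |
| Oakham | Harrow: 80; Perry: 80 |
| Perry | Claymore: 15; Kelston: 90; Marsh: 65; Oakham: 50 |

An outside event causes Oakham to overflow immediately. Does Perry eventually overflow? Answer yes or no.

Round 1 — Oakham overflows (initial).
  Harrow: +80 → 80 < 110
  Perry: +80 → 80 ≥ 40
Round 2 — Perry overflows.
  Claymore: +15 → 15 < 60
  Kelston: +90 → 90 ≥ 80
  Marsh: +65 → 65 < 90
Round 3 — Kelston overflows.
  Brook: +70 → 70 ≥ 40
  Claymore: +60 → 75 ≥ 60
  Lorne: +20 → 20 < 110
Round 4 — Brook, Claymore overflow.
  Ashby: +70+25 → 95 < 100
  Lorne: +20 → 40 < 110
No further overflows.

yes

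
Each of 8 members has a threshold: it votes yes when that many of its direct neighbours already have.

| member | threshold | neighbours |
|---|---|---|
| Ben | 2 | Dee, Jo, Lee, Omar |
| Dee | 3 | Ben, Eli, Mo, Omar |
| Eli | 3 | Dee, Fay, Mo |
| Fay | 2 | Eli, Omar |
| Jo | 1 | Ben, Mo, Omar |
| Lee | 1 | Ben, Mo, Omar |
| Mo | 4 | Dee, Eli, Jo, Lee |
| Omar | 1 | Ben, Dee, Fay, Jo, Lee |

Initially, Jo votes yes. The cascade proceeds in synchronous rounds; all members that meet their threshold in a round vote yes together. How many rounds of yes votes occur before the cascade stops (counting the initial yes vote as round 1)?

Round 1 — Jo votes yes (initial).
Round 2 — checking thresholds:
  Ben: 1 of 4 neighbours < 2, not yet.
  Mo: 1 of 4 neighbours < 4, not yet.
  Omar: 1 of 5 neighbours ≥ 1, votes yes.
Round 3 — checking thresholds:
  Ben: 2 of 4 neighbours ≥ 2, votes yes.
  Dee: 1 of 4 neighbours < 3, not yet.
  Fay: 1 of 2 neighbours < 2, not yet.
  Lee: 1 of 3 neighbours ≥ 1, votes yes.
  Mo: 1 of 4 neighbours < 4, not yet.
Round 4 — no new yes votes; cascade stops.

3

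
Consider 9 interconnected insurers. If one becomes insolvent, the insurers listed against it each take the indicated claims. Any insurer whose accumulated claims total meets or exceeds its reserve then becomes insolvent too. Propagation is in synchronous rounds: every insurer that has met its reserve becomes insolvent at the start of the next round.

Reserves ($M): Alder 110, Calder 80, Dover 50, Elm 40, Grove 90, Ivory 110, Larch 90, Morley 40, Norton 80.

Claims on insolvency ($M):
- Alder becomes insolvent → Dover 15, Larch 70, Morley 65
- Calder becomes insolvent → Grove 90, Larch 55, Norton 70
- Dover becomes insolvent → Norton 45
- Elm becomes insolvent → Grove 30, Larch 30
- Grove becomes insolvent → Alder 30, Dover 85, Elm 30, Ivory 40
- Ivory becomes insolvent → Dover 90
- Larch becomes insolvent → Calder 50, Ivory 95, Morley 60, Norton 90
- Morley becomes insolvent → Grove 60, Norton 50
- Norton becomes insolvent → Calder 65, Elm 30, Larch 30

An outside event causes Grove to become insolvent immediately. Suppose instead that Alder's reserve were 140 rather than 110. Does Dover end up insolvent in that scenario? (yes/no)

With Alder's reserve at 140:
Round 1 — Grove becomes insolvent (initial).
  Alder: +30 → 30 < 140
  Dover: +85 → 85 ≥ 50
  Elm: +30 → 30 < 40
  Ivory: +40 → 40 < 110
Round 2 — Dover becomes insolvent.
  Norton: +45 → 45 < 80
No further insolvencies.

yes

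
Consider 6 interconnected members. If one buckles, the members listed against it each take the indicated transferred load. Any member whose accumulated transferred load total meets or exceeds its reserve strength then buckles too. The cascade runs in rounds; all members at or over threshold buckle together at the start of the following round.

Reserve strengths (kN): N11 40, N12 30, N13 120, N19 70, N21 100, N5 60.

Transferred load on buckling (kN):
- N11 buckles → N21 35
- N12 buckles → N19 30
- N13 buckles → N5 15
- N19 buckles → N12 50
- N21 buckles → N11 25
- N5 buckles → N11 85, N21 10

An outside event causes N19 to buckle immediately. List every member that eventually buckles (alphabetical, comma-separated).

Round 1 — N19 buckles (initial).
  N12: +50 → 50 ≥ 30
Round 2 — N12 buckles.
No further bucklings.

N12, N19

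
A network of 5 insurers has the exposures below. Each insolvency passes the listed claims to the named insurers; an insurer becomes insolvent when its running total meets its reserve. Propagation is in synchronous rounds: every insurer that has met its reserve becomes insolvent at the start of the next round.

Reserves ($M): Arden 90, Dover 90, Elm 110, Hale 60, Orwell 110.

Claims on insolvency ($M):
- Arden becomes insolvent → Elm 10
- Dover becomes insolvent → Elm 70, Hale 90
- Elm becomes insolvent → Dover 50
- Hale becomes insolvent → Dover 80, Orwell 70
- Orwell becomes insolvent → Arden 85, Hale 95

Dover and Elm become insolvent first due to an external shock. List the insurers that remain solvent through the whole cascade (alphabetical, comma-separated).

Round 1 — Dover, Elm become insolvent (initial).
  Hale: +90 → 90 ≥ 60
Round 2 — Hale becomes insolvent.
  Orwell: +70 → 70 < 110
No further insolvencies.

Arden, Orwell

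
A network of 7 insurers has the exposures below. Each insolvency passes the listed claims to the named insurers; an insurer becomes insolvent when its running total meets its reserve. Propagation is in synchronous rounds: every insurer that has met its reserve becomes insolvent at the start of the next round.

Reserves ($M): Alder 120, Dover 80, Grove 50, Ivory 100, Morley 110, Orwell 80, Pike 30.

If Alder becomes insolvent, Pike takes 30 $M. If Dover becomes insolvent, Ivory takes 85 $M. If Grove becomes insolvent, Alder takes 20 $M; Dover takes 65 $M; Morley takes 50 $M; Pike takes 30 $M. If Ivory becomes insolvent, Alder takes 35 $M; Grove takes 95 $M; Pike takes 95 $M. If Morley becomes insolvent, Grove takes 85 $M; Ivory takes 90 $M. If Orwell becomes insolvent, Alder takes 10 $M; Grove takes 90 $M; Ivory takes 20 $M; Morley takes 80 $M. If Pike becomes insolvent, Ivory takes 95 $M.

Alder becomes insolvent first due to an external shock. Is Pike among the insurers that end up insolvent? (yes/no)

yes

Round 1 — Alder becomes insolvent (initial).
  Pike: +30 → 30 ≥ 30
Round 2 — Pike becomes insolvent.
  Ivory: +95 → 95 < 100
No further insolvencies.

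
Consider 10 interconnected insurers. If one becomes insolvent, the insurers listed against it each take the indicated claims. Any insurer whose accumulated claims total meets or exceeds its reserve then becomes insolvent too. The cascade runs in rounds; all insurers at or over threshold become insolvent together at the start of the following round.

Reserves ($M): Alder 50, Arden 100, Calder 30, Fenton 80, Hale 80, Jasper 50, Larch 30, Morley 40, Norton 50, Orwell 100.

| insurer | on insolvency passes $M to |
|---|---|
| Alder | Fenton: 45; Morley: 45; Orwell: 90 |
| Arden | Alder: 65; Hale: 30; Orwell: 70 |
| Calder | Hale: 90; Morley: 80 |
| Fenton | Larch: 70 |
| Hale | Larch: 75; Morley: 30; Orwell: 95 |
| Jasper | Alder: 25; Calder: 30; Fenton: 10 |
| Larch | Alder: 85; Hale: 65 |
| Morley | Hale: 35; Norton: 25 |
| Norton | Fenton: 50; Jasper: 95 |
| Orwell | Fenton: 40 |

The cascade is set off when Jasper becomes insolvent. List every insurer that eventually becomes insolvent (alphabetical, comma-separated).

Alder, Calder, Fenton, Hale, Jasper, Larch, Morley, Orwell

Round 1 — Jasper becomes insolvent (initial).
  Alder: +25 → 25 < 50
  Calder: +30 → 30 ≥ 30
  Fenton: +10 → 10 < 80
Round 2 — Calder becomes insolvent.
  Hale: +90 → 90 ≥ 80
  Morley: +80 → 80 ≥ 40
Round 3 — Hale, Morley become insolvent.
  Larch: +75 → 75 ≥ 30
  Norton: +25 → 25 < 50
  Orwell: +95 → 95 < 100
Round 4 — Larch becomes insolvent.
  Alder: +85 → 110 ≥ 50
Round 5 — Alder becomes insolvent.
  Fenton: +45 → 55 < 80
  Orwell: +90 → 185 ≥ 100
Round 6 — Orwell becomes insolvent.
  Fenton: +40 → 95 ≥ 80
Round 7 — Fenton becomes insolvent.
No further insolvencies.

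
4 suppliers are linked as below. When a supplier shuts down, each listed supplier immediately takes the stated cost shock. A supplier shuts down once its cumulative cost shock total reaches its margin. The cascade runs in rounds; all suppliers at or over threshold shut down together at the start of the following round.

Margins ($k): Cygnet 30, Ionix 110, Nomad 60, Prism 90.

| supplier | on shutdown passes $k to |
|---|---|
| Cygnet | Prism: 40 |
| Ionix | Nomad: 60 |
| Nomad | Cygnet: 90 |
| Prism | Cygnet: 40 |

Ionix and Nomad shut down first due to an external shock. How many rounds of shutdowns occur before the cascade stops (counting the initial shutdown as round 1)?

2

Round 1 — Ionix, Nomad shut down (initial).
  Cygnet: +90 → 90 ≥ 30
Round 2 — Cygnet shuts down.
  Prism: +40 → 40 < 90
No further shutdowns.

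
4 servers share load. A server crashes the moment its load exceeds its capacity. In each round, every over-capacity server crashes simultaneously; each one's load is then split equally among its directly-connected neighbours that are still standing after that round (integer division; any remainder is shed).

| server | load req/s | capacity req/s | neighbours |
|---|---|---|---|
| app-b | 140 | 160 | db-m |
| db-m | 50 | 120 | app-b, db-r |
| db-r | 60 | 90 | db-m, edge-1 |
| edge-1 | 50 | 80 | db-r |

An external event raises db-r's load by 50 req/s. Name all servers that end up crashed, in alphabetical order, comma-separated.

Round 1 — db-r at 110 > 90. db-r crashes.
  db-r sheds 110 req/s to db-m, edge-1: 55 each.
    db-m: 50+55 = 105 ≤ 120
    edge-1: 50+55 = 105 > 80
Round 2 — edge-1 crashes.
  edge-1 sheds 105 req/s: no online neighbours, lost.
No further crashes.

db-r, edge-1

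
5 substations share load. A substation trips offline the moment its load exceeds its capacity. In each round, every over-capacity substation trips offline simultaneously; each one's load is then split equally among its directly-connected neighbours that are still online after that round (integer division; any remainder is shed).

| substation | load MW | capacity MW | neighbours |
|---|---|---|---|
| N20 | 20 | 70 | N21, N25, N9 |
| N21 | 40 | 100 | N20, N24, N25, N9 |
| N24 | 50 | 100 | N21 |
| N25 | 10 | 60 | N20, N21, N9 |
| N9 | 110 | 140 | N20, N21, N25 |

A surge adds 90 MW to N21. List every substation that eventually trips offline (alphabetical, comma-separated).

N20, N21, N25, N9

Round 1 — N21 at 130 > 100. N21 trips offline.
  N21 sheds 130 MW to N20, N24, N25, N9: 32 each (2 lost).
    N20: 20+32 = 52 ≤ 70
    N24: 50+32 = 82 ≤ 100
    N25: 10+32 = 42 ≤ 60
    N9: 110+32 = 142 > 140
Round 2 — N9 trips offline.
  N9 sheds 142 MW to N20, N25: 71 each.
    N20: 52+71 = 123 > 70
    N25: 42+71 = 113 > 60
Round 3 — N20, N25 trip offline.
  N20 sheds 123 MW: no online neighbours, lost.
  N25 sheds 113 MW: no online neighbours, lost.
No further trips.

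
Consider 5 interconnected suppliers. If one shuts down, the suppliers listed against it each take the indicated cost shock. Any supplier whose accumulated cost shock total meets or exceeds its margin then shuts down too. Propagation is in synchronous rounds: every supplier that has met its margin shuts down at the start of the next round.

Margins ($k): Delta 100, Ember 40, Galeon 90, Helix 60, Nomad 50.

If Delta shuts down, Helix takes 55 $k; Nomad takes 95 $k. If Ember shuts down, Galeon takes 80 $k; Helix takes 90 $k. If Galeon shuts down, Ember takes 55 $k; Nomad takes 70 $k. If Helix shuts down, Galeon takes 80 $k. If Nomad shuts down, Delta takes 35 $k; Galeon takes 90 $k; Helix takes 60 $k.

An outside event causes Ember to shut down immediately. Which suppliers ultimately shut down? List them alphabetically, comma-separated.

Round 1 — Ember shuts down (initial).
  Galeon: +80 → 80 < 90
  Helix: +90 → 90 ≥ 60
Round 2 — Helix shuts down.
  Galeon: +80 → 160 ≥ 90
Round 3 — Galeon shuts down.
  Nomad: +70 → 70 ≥ 50
Round 4 — Nomad shuts down.
  Delta: +35 → 35 < 100
No further shutdowns.

Ember, Galeon, Helix, Nomad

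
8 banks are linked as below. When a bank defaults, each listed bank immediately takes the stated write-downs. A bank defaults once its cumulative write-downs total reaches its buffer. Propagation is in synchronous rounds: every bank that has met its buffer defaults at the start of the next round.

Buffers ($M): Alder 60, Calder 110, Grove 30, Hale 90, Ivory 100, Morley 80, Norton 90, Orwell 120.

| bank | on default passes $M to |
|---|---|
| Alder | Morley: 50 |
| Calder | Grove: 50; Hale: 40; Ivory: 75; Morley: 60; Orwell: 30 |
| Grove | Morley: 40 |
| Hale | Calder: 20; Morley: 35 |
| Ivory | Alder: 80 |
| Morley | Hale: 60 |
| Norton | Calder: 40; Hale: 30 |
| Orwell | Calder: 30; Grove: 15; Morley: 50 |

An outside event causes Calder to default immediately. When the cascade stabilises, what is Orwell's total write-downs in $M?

30

Round 1 — Calder defaults (initial).
  Grove: +50 → 50 ≥ 30
  Hale: +40 → 40 < 90
  Ivory: +75 → 75 < 100
  Morley: +60 → 60 < 80
  Orwell: +30 → 30 < 120
Round 2 — Grove defaults.
  Morley: +40 → 100 ≥ 80
Round 3 — Morley defaults.
  Hale: +60 → 100 ≥ 90
Round 4 — Hale defaults.
No further defaults.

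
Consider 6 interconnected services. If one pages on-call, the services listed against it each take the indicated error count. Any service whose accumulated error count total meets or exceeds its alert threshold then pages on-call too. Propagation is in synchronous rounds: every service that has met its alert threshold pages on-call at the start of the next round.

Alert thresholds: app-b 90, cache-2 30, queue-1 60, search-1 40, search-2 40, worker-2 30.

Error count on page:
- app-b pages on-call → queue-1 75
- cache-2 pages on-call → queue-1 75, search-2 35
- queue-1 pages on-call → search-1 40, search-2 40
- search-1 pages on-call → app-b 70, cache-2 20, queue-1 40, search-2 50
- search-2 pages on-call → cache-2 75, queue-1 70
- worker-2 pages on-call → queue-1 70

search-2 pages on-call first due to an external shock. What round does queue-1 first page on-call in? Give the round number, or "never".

2

Round 1 — search-2 pages on-call (initial).
  cache-2: +75 → 75 ≥ 30
  queue-1: +70 → 70 ≥ 60
Round 2 — cache-2, queue-1 page on-call.
  search-1: +40 → 40 ≥ 40
Round 3 — search-1 pages on-call.
  app-b: +70 → 70 < 90
No further pages.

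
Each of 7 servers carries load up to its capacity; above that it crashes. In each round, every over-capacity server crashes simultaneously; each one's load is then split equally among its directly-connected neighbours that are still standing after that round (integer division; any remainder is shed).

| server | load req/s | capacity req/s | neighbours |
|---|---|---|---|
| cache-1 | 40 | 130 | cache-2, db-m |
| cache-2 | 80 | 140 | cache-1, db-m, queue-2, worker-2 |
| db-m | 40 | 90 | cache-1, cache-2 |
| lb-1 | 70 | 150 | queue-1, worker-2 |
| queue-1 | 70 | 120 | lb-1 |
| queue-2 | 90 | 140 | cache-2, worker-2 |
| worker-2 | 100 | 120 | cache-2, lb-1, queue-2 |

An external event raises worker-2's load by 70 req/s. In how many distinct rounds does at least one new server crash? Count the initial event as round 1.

4

Round 1 — worker-2 at 170 > 120. worker-2 crashes.
  worker-2 sheds 170 req/s to cache-2, lb-1, queue-2: 56 each (2 lost).
    cache-2: 80+56 = 136 ≤ 140
    lb-1: 70+56 = 126 ≤ 150
    queue-2: 90+56 = 146 > 140
Round 2 — queue-2 crashes.
  queue-2 sheds 146 req/s to cache-2: 146 each.
    cache-2: 136+146 = 282 > 140
Round 3 — cache-2 crashes.
  cache-2 sheds 282 req/s to cache-1, db-m: 141 each.
    cache-1: 40+141 = 181 > 130
    db-m: 40+141 = 181 > 90
Round 4 — cache-1, db-m crash.
  cache-1 sheds 181 req/s: no online neighbours, lost.
  db-m sheds 181 req/s: no online neighbours, lost.
No further crashes.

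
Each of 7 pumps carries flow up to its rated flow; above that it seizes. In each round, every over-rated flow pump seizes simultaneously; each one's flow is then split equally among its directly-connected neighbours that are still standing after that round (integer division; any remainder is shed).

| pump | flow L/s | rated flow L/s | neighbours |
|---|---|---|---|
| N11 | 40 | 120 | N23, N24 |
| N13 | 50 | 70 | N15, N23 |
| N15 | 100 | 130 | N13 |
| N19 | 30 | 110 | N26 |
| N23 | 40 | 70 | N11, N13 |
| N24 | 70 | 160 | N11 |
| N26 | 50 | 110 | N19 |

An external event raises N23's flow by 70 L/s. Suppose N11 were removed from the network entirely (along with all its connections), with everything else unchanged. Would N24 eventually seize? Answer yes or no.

With N11 removed:
Round 1 — N23 at 110 > 70. N23 seizes.
  N23 sheds 110 L/s to N13: 110 each.
    N13: 50+110 = 160 > 70
Round 2 — N13 seizes.
  N13 sheds 160 L/s to N15: 160 each.
    N15: 100+160 = 260 > 130
Round 3 — N15 seizes.
  N15 sheds 260 L/s: no online neighbours, lost.
No further seizures.

no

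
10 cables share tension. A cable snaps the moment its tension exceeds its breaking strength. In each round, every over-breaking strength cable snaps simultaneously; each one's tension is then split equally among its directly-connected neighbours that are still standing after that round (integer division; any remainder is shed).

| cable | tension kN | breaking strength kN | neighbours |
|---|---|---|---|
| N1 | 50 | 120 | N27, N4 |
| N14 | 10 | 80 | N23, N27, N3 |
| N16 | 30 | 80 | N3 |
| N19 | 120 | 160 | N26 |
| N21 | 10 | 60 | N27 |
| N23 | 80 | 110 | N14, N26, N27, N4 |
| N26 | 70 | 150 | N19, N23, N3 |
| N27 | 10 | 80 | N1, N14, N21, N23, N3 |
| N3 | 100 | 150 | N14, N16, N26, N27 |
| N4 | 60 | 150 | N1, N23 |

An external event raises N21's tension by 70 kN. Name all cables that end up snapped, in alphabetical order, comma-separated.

Round 1 — N21 at 80 > 60. N21 snaps.
  N21 sheds 80 kN to N27: 80 each.
    N27: 10+80 = 90 > 80
Round 2 — N27 snaps.
  N27 sheds 90 kN to N1, N14, N23, N3: 22 each (2 lost).
    N1: 50+22 = 72 ≤ 120
    N14: 10+22 = 32 ≤ 80
    N23: 80+22 = 102 ≤ 110
    N3: 100+22 = 122 ≤ 150
No further breaks.

N21, N27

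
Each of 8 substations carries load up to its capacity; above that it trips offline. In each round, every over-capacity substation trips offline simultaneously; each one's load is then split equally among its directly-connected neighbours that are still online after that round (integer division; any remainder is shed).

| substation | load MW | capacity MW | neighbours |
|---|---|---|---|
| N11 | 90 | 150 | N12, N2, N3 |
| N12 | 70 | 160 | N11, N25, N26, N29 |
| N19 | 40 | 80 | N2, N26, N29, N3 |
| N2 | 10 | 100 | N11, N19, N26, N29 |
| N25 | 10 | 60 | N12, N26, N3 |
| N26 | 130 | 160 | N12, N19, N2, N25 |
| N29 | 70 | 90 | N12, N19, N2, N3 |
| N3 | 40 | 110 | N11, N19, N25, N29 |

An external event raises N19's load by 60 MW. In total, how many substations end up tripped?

2

Round 1 — N19 at 100 > 80. N19 trips offline.
  N19 sheds 100 MW to N2, N26, N29, N3: 25 each.
    N2: 10+25 = 35 ≤ 100
    N26: 130+25 = 155 ≤ 160
    N29: 70+25 = 95 > 90
    N3: 40+25 = 65 ≤ 110
Round 2 — N29 trips offline.
  N29 sheds 95 MW to N12, N2, N3: 31 each (2 lost).
    N12: 70+31 = 101 ≤ 160
    N2: 35+31 = 66 ≤ 100
    N3: 65+31 = 96 ≤ 110
No further trips.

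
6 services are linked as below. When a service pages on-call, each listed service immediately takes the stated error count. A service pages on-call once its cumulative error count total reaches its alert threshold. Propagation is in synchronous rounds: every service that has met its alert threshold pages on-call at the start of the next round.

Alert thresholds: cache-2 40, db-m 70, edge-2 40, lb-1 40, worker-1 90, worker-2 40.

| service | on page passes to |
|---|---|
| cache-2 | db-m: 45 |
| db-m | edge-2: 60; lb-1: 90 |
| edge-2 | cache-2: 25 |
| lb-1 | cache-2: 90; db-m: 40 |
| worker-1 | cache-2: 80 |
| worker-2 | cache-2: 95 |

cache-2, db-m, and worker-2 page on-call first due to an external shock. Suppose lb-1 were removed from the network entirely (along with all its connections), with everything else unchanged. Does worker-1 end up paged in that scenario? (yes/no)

no

With lb-1 removed:
Round 1 — cache-2, db-m, worker-2 page on-call (initial).
  edge-2: +60 → 60 ≥ 40
Round 2 — edge-2 pages on-call.
No further pages.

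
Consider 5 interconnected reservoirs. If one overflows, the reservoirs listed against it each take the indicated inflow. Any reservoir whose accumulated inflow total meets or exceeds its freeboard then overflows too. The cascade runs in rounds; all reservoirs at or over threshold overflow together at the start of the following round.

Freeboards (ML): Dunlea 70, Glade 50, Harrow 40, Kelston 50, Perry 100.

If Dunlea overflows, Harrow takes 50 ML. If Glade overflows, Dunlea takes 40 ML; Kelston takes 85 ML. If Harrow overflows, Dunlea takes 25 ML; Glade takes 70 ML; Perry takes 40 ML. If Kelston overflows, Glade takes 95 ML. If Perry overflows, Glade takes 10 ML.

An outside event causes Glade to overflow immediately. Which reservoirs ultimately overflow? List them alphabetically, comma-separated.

Round 1 — Glade overflows (initial).
  Dunlea: +40 → 40 < 70
  Kelston: +85 → 85 ≥ 50
Round 2 — Kelston overflows.
No further overflows.

Glade, Kelston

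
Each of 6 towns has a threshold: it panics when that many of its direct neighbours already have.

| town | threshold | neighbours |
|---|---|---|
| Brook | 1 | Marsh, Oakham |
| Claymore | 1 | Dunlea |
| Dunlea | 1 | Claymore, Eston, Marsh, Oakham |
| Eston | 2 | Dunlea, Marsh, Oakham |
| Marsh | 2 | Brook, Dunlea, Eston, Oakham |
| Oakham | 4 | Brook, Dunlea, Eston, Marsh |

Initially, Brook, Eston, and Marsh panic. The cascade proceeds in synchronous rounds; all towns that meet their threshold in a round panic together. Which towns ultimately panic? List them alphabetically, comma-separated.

Brook, Claymore, Dunlea, Eston, Marsh, Oakham

Round 1 — Brook, Eston, Marsh panic (initial).
Round 2 — checking thresholds:
  Dunlea: 2 of 4 neighbours ≥ 1, panics.
  Oakham: 3 of 4 neighbours < 4, holds.
Round 3 — checking thresholds:
  Claymore: 1 of 1 neighbours ≥ 1, panics.
  Oakham: 4 of 4 neighbours ≥ 4, panics.
Round 4 — no new panics; cascade stops.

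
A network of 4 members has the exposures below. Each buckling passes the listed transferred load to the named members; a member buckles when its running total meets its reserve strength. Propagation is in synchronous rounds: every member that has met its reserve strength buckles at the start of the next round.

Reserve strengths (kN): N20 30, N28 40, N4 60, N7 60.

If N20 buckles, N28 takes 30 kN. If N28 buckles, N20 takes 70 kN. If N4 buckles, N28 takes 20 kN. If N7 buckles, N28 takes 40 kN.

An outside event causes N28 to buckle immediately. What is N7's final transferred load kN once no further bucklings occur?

Round 1 — N28 buckles (initial).
  N20: +70 → 70 ≥ 30
Round 2 — N20 buckles.
No further bucklings.

0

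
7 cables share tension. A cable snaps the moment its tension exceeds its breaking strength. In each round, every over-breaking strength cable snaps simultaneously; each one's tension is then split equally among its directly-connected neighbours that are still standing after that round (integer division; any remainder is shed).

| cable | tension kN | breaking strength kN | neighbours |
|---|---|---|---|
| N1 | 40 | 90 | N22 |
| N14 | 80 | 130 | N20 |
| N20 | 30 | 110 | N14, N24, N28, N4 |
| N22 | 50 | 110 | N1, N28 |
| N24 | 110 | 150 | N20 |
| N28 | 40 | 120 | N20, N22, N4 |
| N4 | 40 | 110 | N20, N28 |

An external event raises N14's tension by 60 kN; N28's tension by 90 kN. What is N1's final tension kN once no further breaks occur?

Round 1 — N14 at 140 > 130; N28 at 130 > 120. N14, N28 snap.
  N14 sheds 140 kN to N20: 140 each.
    N20: 30+140 = 170 > 110
  N28 sheds 130 kN to N20, N22, N4: 43 each (1 lost).
    N20: 170+43 = 213 > 110
    N22: 50+43 = 93 ≤ 110
    N4: 40+43 = 83 ≤ 110
Round 2 — N20 snaps.
  N20 sheds 213 kN to N24, N4: 106 each (1 lost).
    N24: 110+106 = 216 > 150
    N4: 83+106 = 189 > 110
Round 3 — N24, N4 snap.
  N24 sheds 216 kN: no online neighbours, lost.
  N4 sheds 189 kN: no online neighbours, lost.
No further breaks.

40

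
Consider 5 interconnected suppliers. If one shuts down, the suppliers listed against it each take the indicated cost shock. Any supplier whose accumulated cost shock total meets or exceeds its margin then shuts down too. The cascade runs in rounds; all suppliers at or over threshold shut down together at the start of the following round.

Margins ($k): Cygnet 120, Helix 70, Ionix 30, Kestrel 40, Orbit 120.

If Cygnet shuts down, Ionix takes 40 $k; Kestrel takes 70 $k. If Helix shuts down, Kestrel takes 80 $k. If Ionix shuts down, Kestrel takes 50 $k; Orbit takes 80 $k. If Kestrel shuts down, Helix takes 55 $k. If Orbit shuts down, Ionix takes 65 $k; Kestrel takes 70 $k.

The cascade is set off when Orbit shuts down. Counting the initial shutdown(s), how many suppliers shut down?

Round 1 — Orbit shuts down (initial).
  Ionix: +65 → 65 ≥ 30
  Kestrel: +70 → 70 ≥ 40
Round 2 — Ionix, Kestrel shut down.
  Helix: +55 → 55 < 70
No further shutdowns.

3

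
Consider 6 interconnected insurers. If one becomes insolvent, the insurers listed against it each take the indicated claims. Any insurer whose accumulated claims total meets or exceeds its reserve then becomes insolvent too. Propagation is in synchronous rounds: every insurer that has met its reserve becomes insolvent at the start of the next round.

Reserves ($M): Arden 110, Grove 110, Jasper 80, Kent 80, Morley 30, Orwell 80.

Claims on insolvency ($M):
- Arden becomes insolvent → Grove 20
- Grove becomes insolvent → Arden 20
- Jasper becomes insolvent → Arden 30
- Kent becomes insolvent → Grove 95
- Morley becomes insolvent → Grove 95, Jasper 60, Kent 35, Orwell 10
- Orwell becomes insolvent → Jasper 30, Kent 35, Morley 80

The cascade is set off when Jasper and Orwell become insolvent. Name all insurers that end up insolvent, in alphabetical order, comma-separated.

Jasper, Morley, Orwell

Round 1 — Jasper, Orwell become insolvent (initial).
  Arden: +30 → 30 < 110
  Kent: +35 → 35 < 80
  Morley: +80 → 80 ≥ 30
Round 2 — Morley becomes insolvent.
  Grove: +95 → 95 < 110
  Kent: +35 → 70 < 80
No further insolvencies.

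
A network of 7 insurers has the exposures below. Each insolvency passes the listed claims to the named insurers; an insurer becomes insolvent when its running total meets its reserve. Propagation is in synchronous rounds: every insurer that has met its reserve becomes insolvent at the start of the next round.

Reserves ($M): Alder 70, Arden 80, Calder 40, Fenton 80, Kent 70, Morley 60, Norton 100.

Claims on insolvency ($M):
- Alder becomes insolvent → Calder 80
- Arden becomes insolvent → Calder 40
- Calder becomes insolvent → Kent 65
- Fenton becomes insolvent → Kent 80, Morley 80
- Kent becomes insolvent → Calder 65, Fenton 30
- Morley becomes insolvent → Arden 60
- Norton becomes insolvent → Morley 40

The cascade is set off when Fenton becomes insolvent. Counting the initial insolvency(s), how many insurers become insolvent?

4

Round 1 — Fenton becomes insolvent (initial).
  Kent: +80 → 80 ≥ 70
  Morley: +80 → 80 ≥ 60
Round 2 — Kent, Morley become insolvent.
  Arden: +60 → 60 < 80
  Calder: +65 → 65 ≥ 40
Round 3 — Calder becomes insolvent.
No further insolvencies.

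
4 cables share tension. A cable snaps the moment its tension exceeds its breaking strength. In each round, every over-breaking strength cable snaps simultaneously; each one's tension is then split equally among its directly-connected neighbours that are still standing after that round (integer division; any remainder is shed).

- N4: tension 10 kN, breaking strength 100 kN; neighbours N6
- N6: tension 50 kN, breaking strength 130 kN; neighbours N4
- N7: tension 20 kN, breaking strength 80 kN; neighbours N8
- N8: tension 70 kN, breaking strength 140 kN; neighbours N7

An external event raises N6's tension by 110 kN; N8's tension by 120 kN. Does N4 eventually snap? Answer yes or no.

Round 1 — N6 at 160 > 130; N8 at 190 > 140. N6, N8 snap.
  N6 sheds 160 kN to N4: 160 each.
    N4: 10+160 = 170 > 100
  N8 sheds 190 kN to N7: 190 each.
    N7: 20+190 = 210 > 80
Round 2 — N4, N7 snap.
  N4 sheds 170 kN: no online neighbours, lost.
  N7 sheds 210 kN: no online neighbours, lost.
No further breaks.

yes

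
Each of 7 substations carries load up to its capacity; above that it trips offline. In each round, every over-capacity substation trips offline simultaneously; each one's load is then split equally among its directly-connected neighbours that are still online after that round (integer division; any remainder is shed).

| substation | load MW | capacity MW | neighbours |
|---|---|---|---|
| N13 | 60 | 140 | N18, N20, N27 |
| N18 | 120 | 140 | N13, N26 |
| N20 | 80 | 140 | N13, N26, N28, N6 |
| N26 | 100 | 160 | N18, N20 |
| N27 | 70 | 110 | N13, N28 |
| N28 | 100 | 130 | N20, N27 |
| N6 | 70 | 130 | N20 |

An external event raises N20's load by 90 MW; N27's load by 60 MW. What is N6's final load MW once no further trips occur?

112

Round 1 — N20 at 170 > 140; N27 at 130 > 110. N20, N27 trip offline.
  N20 sheds 170 MW to N13, N26, N28, N6: 42 each (2 lost).
    N13: 60+42 = 102 ≤ 140
    N26: 100+42 = 142 ≤ 160
    N28: 100+42 = 142 > 130
    N6: 70+42 = 112 ≤ 130
  N27 sheds 130 MW to N13, N28: 65 each.
    N13: 102+65 = 167 > 140
    N28: 142+65 = 207 > 130
Round 2 — N13, N28 trip offline.
  N13 sheds 167 MW to N18: 167 each.
    N18: 120+167 = 287 > 140
  N28 sheds 207 MW: no online neighbours, lost.
Round 3 — N18 trips offline.
  N18 sheds 287 MW to N26: 287 each.
    N26: 142+287 = 429 > 160
Round 4 — N26 trips offline.
  N26 sheds 429 MW: no online neighbours, lost.
No further trips.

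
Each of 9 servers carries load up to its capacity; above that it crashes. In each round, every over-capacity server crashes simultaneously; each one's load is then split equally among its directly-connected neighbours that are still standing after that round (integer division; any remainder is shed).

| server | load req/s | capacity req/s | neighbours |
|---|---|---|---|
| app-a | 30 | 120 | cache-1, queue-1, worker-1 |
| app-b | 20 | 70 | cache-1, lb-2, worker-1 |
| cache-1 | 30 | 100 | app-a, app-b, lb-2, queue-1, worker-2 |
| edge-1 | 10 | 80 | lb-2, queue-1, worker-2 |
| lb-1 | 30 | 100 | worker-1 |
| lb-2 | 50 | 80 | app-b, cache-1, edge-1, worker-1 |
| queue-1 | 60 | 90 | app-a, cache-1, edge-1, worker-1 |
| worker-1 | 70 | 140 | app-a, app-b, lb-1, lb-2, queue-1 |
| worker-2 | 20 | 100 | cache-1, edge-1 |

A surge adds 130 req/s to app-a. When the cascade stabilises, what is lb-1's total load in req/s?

Round 1 — app-a at 160 > 120. app-a crashes.
  app-a sheds 160 req/s to cache-1, queue-1, worker-1: 53 each (1 lost).
    cache-1: 30+53 = 83 ≤ 100
    queue-1: 60+53 = 113 > 90
    worker-1: 70+53 = 123 ≤ 140
Round 2 — queue-1 crashes.
  queue-1 sheds 113 req/s to cache-1, edge-1, worker-1: 37 each (2 lost).
    cache-1: 83+37 = 120 > 100
    edge-1: 10+37 = 47 ≤ 80
    worker-1: 123+37 = 160 > 140
Round 3 — cache-1, worker-1 crash.
  cache-1 sheds 120 req/s to app-b, lb-2, worker-2: 40 each.
    app-b: 20+40 = 60 ≤ 70
    lb-2: 50+40 = 90 > 80
    worker-2: 20+40 = 60 ≤ 100
  worker-1 sheds 160 req/s to app-b, lb-1, lb-2: 53 each (1 lost).
    app-b: 60+53 = 113 > 70
    lb-1: 30+53 = 83 ≤ 100
    lb-2: 90+53 = 143 > 80
Round 4 — app-b, lb-2 crash.
  app-b sheds 113 req/s: no online neighbours, lost.
  lb-2 sheds 143 req/s to edge-1: 143 each.
    edge-1: 47+143 = 190 > 80
Round 5 — edge-1 crashes.
  edge-1 sheds 190 req/s to worker-2: 190 each.
    worker-2: 60+190 = 250 > 100
Round 6 — worker-2 crashes.
  worker-2 sheds 250 req/s: no online neighbours, lost.
No further crashes.

83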